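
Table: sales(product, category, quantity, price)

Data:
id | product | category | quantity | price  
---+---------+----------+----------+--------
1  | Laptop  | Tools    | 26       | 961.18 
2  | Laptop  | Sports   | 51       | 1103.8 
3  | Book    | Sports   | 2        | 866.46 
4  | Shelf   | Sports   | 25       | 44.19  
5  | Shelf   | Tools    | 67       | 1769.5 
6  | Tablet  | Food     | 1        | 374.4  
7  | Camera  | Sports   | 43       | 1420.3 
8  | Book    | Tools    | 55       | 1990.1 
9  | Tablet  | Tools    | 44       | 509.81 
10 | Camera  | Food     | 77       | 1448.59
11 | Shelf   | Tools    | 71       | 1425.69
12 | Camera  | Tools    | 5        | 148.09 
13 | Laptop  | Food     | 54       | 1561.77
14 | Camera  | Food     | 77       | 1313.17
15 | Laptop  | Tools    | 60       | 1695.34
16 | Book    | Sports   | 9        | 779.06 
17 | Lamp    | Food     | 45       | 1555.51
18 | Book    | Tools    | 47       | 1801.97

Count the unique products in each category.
SELECT category, COUNT(DISTINCT product)
FROM sales
GROUP BY category

Result:
  Food: 4 distinct
  Sports: 4 distinct
  Tools: 5 distinct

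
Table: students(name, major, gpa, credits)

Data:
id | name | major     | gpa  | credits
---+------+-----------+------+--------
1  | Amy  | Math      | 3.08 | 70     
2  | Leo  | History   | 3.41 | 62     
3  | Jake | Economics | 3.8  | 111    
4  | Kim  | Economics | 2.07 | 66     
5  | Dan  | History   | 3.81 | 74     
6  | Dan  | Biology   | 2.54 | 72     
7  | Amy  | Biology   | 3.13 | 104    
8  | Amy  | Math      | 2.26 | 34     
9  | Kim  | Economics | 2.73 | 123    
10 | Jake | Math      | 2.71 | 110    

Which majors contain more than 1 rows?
SELECT major, COUNT(*) as cnt
FROM students
GROUP BY major
HAVING COUNT(*) > 1

Result:
  Biology: 2
  Economics: 3
  History: 2
  Math: 3

Note: HAVING filters groups after aggregation, WHERE filters rows before.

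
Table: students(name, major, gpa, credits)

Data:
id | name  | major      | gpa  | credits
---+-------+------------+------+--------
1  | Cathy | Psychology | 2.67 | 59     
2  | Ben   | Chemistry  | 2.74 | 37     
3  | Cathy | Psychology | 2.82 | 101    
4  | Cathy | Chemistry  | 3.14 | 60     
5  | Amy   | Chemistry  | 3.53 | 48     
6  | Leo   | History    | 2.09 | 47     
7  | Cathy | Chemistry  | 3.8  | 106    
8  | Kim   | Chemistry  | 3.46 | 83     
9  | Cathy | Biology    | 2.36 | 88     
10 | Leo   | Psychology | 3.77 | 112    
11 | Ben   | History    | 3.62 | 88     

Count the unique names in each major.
SELECT major, COUNT(DISTINCT name)
FROM students
GROUP BY major

Result:
  Biology: 1 distinct
  Chemistry: 4 distinct
  History: 2 distinct
  Psychology: 2 distinct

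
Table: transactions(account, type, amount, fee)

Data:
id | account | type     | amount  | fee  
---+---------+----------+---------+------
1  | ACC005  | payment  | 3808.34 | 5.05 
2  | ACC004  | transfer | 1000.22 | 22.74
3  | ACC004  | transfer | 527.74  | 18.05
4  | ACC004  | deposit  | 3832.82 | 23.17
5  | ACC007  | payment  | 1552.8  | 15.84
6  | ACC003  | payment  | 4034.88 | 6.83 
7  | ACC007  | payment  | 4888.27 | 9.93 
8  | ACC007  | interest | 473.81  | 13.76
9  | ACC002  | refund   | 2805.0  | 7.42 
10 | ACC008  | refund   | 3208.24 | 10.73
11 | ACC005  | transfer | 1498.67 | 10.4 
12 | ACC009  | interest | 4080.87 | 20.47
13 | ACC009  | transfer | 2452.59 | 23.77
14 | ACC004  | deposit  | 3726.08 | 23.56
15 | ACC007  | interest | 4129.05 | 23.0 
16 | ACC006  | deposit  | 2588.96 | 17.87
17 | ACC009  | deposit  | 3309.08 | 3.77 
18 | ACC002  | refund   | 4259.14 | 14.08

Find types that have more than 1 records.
SELECT type, COUNT(*) as cnt
FROM transactions
GROUP BY type
HAVING COUNT(*) > 1

Result:
  deposit: 4
  interest: 3
  payment: 4
  refund: 3
  transfer: 4

Note: HAVING filters groups after aggregation, WHERE filters rows before.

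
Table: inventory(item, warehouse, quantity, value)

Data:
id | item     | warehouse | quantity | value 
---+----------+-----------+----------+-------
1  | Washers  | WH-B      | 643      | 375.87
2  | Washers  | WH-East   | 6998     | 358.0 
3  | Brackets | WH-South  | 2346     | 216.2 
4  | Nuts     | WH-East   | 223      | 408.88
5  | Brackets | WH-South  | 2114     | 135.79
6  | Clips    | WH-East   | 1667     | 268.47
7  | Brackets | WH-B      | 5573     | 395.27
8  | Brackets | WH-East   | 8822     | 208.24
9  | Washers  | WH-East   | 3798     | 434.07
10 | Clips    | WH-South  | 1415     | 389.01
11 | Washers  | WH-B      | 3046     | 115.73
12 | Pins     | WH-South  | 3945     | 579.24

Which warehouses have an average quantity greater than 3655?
SELECT warehouse, AVG(quantity)
FROM inventory
GROUP BY warehouse
HAVING AVG(quantity) > 3655

Result:
  WH-East: avg=4301.60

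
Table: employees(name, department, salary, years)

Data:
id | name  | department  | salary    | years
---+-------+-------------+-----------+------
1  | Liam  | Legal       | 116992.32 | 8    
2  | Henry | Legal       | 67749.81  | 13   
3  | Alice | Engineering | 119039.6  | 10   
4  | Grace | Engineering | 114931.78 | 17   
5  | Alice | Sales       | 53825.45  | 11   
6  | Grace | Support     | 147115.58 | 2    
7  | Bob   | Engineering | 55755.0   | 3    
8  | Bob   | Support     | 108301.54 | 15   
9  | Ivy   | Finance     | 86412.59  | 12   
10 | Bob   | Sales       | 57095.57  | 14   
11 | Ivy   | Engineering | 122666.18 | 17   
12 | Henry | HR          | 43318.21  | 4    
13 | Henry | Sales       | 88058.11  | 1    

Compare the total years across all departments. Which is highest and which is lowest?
SELECT department, SUM(years)
FROM employees
GROUP BY department
ORDER BY SUM(years)

All groups:
  HR: 4
  Finance: 12
  Support: 17
  Legal: 21
  Sales: 26
  Engineering: 47

Highest: Engineering (47)
Lowest: HR (4)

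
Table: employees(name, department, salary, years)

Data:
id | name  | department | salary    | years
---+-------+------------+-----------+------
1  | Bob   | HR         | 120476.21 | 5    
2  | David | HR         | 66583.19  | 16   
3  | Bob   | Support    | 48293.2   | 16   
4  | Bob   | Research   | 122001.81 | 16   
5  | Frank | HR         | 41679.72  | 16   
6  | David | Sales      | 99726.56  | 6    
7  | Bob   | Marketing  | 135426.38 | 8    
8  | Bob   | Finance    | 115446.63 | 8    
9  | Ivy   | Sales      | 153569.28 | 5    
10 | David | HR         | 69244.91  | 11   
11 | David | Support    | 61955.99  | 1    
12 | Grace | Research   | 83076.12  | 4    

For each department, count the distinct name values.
SELECT department, COUNT(DISTINCT name)
FROM employees
GROUP BY department

Result:
  Finance: 1 distinct
  HR: 3 distinct
  Marketing: 1 distinct
  Research: 2 distinct
  Sales: 2 distinct
  Support: 2 distinct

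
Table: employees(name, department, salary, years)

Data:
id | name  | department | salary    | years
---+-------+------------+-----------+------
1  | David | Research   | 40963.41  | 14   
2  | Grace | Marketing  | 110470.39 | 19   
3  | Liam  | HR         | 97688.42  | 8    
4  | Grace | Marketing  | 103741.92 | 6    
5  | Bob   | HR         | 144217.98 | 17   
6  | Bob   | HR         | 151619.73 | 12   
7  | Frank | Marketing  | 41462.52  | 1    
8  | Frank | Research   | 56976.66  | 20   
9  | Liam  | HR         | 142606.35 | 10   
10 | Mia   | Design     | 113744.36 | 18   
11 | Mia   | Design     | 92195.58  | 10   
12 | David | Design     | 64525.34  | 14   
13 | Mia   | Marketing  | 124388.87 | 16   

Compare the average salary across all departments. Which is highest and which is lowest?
SELECT department, AVG(salary)
FROM employees
GROUP BY department
ORDER BY AVG(salary)

All groups:
  Research: 48970.04
  Design: 90155.09
  Marketing: 95015.93
  HR: 134033.12

Highest: HR (134033.12)
Lowest: Research (48970.04)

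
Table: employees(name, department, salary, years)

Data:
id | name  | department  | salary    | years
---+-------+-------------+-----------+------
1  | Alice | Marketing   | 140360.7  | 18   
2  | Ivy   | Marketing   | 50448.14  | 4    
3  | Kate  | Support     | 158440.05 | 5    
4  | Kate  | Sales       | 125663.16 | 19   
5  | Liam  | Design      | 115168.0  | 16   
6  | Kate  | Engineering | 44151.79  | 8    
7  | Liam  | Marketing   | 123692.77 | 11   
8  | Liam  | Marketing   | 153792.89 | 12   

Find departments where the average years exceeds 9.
SELECT department, AVG(years)
FROM employees
GROUP BY department
HAVING AVG(years) > 9

Result:
  Design: avg=16.00
  Marketing: avg=11.25
  Sales: avg=19.00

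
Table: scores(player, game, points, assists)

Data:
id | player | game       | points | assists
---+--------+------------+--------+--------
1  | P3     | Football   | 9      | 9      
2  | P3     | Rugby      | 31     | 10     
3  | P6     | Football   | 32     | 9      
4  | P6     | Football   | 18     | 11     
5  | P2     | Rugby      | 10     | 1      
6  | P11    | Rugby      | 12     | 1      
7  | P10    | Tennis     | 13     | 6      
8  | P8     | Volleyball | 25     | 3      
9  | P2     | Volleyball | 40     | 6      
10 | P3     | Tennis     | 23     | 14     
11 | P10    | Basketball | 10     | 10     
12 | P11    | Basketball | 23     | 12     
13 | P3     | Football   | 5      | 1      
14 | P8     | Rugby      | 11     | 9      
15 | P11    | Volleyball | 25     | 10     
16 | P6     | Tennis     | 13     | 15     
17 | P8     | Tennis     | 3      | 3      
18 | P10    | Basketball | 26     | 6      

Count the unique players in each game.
SELECT game, COUNT(DISTINCT player)
FROM scores
GROUP BY game

Result:
  Basketball: 2 distinct
  Football: 2 distinct
  Rugby: 4 distinct
  Tennis: 4 distinct
  Volleyball: 3 distinct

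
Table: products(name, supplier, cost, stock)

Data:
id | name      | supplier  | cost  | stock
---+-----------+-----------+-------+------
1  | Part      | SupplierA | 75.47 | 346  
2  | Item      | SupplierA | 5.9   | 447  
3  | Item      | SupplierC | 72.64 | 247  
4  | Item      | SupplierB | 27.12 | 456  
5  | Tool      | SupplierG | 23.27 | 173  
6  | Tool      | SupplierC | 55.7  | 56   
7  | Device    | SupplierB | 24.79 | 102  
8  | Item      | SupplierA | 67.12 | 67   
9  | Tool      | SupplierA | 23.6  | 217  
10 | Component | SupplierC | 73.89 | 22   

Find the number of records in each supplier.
SELECT supplier, COUNT(*) as count
FROM products
GROUP BY supplier

Result:
  SupplierA: 4
  SupplierB: 2
  SupplierC: 3
  SupplierG: 1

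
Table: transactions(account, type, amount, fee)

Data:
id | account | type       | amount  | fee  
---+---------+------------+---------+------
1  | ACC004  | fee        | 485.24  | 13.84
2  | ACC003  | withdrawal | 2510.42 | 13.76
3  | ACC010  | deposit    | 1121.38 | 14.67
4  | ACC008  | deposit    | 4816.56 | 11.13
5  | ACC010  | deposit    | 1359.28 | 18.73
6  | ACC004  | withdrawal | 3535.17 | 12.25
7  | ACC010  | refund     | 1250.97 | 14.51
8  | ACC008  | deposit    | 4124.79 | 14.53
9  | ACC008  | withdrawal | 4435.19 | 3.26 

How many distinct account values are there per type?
SELECT type, COUNT(DISTINCT account)
FROM transactions
GROUP BY type

Result:
  deposit: 2 distinct
  fee: 1 distinct
  refund: 1 distinct
  withdrawal: 3 distinct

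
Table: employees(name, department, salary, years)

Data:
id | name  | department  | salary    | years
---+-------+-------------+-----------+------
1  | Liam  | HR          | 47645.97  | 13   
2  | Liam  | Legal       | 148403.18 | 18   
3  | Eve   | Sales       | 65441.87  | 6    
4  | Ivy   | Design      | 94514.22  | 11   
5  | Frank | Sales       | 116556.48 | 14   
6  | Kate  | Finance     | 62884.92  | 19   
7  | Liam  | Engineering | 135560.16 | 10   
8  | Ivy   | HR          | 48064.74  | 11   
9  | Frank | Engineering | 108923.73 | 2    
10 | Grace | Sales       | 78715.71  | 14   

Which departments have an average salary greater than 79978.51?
SELECT department, AVG(salary)
FROM employees
GROUP BY department
HAVING AVG(salary) > 79978.51

Result:
  Design: avg=94514.22
  Engineering: avg=122241.95
  Legal: avg=148403.18
  Sales: avg=86904.69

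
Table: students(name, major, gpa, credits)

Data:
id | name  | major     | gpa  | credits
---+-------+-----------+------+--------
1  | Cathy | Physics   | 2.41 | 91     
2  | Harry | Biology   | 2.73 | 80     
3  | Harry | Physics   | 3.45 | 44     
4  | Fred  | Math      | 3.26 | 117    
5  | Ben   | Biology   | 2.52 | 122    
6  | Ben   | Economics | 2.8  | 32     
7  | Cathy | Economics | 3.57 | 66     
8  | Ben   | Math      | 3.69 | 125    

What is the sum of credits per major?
SELECT major, SUM(credits) as result
FROM students
GROUP BY major

Result:
  Biology: 202
  Economics: 98
  Math: 242
  Physics: 135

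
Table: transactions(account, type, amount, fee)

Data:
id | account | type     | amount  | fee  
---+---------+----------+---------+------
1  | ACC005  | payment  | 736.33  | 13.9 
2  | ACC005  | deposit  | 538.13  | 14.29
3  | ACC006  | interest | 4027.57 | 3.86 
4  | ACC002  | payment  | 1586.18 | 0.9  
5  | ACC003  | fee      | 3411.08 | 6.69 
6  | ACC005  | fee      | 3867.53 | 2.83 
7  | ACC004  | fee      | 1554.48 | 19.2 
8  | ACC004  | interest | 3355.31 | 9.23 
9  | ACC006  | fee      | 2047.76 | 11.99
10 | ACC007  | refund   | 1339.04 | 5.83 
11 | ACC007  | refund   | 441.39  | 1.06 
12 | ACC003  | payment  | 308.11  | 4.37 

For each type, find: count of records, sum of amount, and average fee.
SELECT type,
       COUNT(*) as cnt,
       SUM(amount) as total_amount,
       AVG(fee) as avg_fee
FROM transactions
GROUP BY type

Result:
  deposit: 1 records, 538.13 total amount, 14.29 avg fee
  fee: 4 records, 10880.85 total amount, 10.18 avg fee
  interest: 2 records, 7382.88 total amount, 6.55 avg fee
  payment: 3 records, 2630.62 total amount, 6.39 avg fee
  refund: 2 records, 1780.43 total amount, 3.45 avg fee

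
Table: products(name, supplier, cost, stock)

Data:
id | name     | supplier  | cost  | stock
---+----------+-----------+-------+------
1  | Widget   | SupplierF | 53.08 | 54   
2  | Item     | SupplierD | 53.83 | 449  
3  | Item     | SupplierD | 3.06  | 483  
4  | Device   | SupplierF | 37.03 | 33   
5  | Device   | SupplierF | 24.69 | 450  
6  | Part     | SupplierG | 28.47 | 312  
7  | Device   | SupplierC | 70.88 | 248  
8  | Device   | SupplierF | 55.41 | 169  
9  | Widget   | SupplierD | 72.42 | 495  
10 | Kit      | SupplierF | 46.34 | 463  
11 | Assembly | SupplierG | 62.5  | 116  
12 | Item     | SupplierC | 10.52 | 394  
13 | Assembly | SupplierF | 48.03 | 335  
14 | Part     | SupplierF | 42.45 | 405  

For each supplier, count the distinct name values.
SELECT supplier, COUNT(DISTINCT name)
FROM products
GROUP BY supplier

Result:
  SupplierC: 2 distinct
  SupplierD: 2 distinct
  SupplierF: 5 distinct
  SupplierG: 2 distinct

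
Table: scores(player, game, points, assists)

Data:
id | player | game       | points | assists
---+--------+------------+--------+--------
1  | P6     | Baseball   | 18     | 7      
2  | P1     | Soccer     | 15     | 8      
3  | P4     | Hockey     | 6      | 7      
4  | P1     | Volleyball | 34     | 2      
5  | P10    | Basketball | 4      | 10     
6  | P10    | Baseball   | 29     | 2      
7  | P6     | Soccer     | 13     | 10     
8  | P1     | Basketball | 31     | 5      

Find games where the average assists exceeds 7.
SELECT game, AVG(assists)
FROM scores
GROUP BY game
HAVING AVG(assists) > 7

Result:
  Basketball: avg=7.50
  Soccer: avg=9.00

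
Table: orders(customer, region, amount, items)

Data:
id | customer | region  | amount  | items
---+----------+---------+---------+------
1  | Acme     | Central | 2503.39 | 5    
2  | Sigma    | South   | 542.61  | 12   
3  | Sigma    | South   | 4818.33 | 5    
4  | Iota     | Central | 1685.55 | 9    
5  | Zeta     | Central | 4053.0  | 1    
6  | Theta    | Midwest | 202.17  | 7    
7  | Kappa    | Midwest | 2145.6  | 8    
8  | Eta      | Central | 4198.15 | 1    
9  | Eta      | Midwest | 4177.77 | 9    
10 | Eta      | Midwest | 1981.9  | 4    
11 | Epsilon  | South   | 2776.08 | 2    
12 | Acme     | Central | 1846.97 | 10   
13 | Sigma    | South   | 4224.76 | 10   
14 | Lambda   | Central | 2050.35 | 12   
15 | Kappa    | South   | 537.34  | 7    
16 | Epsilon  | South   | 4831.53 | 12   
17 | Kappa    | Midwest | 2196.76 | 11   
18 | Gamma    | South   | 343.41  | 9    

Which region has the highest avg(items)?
SELECT region, AVG(items) as val
FROM orders
GROUP BY region
ORDER BY val DESC
LIMIT 1

Result: South with avg(items) = 8.14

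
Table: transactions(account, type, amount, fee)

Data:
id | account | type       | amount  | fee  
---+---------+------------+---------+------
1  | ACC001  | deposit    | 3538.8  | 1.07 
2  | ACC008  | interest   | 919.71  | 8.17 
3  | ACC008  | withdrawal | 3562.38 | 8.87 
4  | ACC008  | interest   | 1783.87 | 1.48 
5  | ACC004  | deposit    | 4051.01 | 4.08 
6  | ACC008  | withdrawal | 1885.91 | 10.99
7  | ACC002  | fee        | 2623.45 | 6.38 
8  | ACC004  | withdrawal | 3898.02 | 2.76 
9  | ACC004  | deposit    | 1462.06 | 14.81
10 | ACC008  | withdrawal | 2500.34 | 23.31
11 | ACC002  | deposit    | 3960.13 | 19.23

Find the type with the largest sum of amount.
SELECT type, SUM(amount) as val
FROM transactions
GROUP BY type
ORDER BY val DESC
LIMIT 1

Result: deposit with sum(amount) = 13012.00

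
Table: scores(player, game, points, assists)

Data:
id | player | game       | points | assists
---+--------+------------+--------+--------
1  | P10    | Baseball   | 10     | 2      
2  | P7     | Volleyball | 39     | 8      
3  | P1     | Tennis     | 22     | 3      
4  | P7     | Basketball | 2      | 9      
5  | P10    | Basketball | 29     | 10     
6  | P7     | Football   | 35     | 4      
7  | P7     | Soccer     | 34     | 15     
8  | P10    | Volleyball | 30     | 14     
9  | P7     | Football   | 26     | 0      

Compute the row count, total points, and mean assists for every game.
SELECT game,
       COUNT(*) as cnt,
       SUM(points) as total_points,
       AVG(assists) as avg_assists
FROM scores
GROUP BY game

Result:
  Baseball: 1 records, 10 total points, 2.00 avg assists
  Basketball: 2 records, 31 total points, 9.50 avg assists
  Football: 2 records, 61 total points, 2.00 avg assists
  Soccer: 1 records, 34 total points, 15.00 avg assists
  Tennis: 1 records, 22 total points, 3.00 avg assists
  Volleyball: 2 records, 69 total points, 11.00 avg assists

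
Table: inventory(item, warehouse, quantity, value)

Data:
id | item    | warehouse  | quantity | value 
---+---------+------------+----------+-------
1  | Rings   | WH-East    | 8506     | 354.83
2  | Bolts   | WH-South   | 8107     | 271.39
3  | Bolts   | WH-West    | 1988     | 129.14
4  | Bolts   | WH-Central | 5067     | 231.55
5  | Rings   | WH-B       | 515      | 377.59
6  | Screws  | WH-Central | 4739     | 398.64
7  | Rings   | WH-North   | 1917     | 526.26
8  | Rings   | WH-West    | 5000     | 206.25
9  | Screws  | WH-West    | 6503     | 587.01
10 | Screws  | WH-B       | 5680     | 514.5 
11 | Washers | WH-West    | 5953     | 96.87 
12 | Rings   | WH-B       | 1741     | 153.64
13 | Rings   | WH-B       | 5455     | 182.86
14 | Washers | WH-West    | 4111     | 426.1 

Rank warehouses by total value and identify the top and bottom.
SELECT warehouse, SUM(value)
FROM inventory
GROUP BY warehouse
ORDER BY SUM(value)

All groups:
  WH-South: 271.39
  WH-East: 354.83
  WH-North: 526.26
  WH-Central: 630.19
  WH-B: 1228.59
  WH-West: 1445.37

Highest: WH-West (1445.37)
Lowest: WH-South (271.39)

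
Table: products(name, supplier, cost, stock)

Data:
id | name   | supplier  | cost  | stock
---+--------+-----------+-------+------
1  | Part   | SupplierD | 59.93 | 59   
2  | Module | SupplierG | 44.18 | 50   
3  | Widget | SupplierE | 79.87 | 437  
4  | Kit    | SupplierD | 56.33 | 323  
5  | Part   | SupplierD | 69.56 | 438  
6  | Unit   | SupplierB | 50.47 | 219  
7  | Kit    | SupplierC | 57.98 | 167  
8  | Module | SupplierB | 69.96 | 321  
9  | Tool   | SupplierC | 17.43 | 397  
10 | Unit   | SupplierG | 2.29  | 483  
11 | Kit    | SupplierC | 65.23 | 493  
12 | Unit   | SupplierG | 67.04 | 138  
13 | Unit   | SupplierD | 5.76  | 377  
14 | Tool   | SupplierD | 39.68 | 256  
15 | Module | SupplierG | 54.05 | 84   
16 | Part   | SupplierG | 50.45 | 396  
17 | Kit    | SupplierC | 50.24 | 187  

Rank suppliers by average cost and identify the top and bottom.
SELECT supplier, AVG(cost)
FROM products
GROUP BY supplier
ORDER BY AVG(cost)

All groups:
  SupplierG: 43.60
  SupplierD: 46.25
  SupplierC: 47.72
  SupplierB: 60.22
  SupplierE: 79.87

Highest: SupplierE (79.87)
Lowest: SupplierG (43.60)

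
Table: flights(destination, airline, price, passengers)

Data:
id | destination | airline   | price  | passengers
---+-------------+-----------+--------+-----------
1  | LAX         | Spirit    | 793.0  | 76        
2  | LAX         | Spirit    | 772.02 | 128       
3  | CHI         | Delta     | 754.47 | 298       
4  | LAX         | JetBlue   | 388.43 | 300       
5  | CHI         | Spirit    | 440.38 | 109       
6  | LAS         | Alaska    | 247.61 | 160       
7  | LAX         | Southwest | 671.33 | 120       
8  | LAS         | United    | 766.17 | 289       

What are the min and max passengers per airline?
SELECT airline, MIN(passengers), MAX(passengers)
FROM flights
GROUP BY airline

Result:
  Alaska: min=160, max=160
  Delta: min=298, max=298
  JetBlue: min=300, max=300
  Southwest: min=120, max=120
  Spirit: min=76, max=128
  United: min=289, max=289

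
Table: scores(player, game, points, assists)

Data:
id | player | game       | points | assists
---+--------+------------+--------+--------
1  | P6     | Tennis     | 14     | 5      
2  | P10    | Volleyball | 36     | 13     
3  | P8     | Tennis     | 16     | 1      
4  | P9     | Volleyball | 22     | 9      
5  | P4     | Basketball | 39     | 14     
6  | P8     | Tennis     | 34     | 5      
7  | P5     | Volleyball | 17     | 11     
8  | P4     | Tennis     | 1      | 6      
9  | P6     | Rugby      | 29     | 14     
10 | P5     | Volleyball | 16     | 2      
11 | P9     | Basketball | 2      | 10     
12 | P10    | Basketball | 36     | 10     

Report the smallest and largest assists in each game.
SELECT game, MIN(assists), MAX(assists)
FROM scores
GROUP BY game

Result:
  Basketball: min=10, max=14
  Rugby: min=14, max=14
  Tennis: min=1, max=6
  Volleyball: min=2, max=13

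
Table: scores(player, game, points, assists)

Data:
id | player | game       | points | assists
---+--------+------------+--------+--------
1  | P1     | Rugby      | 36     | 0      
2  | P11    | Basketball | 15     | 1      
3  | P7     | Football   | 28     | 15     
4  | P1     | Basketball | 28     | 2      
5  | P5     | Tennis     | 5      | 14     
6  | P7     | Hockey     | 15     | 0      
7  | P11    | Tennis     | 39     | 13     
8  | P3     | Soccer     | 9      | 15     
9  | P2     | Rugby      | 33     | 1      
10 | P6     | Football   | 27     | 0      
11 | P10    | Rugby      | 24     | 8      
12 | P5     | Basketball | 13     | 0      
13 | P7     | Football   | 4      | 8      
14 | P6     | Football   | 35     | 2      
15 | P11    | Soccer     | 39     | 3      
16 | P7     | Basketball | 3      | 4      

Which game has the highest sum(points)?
SELECT game, SUM(points) as val
FROM scores
GROUP BY game
ORDER BY val DESC
LIMIT 1

Result: Football with sum(points) = 94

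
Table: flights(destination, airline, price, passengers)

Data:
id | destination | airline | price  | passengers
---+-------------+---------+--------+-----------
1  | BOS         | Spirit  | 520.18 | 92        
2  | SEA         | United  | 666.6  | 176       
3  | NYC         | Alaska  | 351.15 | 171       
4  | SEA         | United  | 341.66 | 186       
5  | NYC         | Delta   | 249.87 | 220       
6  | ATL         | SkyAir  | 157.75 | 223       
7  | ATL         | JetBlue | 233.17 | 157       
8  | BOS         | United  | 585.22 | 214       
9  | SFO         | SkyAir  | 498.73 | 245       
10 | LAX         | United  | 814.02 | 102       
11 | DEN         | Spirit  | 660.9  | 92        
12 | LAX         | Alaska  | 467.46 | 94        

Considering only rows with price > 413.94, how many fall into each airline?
SELECT airline, COUNT(*)
FROM flights
WHERE price > 413.94
GROUP BY airline

Note: WHERE filters rows before grouping.

Result:
  Alaska: 1
  SkyAir: 1
  Spirit: 2
  United: 3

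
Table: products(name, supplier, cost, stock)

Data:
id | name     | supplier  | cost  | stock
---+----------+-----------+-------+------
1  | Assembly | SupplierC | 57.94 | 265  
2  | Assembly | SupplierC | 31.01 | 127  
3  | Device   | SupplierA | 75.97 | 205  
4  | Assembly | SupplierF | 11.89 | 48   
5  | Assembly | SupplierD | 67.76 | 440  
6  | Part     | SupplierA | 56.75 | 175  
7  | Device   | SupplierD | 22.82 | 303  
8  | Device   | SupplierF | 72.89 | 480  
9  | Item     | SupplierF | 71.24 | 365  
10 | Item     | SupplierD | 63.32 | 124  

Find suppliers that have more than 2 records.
SELECT supplier, COUNT(*) as cnt
FROM products
GROUP BY supplier
HAVING COUNT(*) > 2

Result:
  SupplierD: 3
  SupplierF: 3

Note: HAVING filters groups after aggregation, WHERE filters rows before.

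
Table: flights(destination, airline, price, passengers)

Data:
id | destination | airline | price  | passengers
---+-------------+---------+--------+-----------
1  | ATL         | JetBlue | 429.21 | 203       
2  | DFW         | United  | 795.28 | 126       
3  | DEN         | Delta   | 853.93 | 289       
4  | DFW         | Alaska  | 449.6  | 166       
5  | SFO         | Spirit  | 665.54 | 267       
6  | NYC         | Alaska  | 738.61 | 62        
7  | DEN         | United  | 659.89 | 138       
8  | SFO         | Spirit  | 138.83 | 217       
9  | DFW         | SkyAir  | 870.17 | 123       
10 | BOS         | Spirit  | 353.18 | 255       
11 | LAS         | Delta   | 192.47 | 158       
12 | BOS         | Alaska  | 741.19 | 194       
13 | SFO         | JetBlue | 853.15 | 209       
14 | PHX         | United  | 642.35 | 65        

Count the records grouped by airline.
SELECT airline, COUNT(*) as count
FROM flights
GROUP BY airline

Result:
  Alaska: 3
  Delta: 2
  JetBlue: 2
  SkyAir: 1
  Spirit: 3
  United: 3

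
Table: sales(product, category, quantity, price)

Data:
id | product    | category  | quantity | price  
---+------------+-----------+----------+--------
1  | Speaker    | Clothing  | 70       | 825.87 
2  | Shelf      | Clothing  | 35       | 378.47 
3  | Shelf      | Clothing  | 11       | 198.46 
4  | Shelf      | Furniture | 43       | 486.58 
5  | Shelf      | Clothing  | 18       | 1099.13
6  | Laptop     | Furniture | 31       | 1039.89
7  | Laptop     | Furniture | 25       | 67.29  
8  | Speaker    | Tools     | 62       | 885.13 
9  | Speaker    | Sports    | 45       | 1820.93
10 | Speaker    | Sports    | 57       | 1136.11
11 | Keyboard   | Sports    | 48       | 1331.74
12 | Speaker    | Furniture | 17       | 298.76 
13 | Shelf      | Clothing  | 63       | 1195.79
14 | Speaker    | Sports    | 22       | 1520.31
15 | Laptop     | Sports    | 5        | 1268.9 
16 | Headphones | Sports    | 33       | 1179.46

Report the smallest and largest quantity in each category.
SELECT category, MIN(quantity), MAX(quantity)
FROM sales
GROUP BY category

Result:
  Clothing: min=11, max=70
  Furniture: min=17, max=43
  Sports: min=5, max=57
  Tools: min=62, max=62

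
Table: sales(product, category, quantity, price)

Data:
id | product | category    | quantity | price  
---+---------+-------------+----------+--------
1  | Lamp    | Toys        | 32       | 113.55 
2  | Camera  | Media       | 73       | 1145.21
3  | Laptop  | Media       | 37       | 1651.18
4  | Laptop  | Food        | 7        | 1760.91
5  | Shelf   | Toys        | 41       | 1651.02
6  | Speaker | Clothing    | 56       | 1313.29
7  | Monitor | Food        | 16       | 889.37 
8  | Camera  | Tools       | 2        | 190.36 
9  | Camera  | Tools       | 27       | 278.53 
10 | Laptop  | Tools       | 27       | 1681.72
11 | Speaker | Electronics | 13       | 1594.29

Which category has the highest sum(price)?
SELECT category, SUM(price) as val
FROM sales
GROUP BY category
ORDER BY val DESC
LIMIT 1

Result: Media with sum(price) = 2796.39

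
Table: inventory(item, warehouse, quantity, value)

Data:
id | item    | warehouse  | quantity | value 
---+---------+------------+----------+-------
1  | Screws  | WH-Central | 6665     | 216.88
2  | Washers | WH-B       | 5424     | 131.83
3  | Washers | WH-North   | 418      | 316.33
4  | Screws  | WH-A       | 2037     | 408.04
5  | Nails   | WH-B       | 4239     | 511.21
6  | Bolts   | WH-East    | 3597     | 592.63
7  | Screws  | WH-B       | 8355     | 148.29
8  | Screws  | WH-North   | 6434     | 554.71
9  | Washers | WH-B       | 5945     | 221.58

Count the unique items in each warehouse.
SELECT warehouse, COUNT(DISTINCT item)
FROM inventory
GROUP BY warehouse

Result:
  WH-A: 1 distinct
  WH-B: 3 distinct
  WH-Central: 1 distinct
  WH-East: 1 distinct
  WH-North: 2 distinct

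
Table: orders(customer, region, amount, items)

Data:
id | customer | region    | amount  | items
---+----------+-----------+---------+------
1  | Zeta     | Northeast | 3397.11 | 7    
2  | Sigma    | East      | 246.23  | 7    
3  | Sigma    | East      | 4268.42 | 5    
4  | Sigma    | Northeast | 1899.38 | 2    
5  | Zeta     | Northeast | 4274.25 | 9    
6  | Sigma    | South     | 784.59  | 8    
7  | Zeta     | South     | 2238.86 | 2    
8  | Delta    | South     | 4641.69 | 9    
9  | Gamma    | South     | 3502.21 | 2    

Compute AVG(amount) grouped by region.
SELECT region, AVG(amount) as result
FROM orders
GROUP BY region

Result:
  East: 2257.33
  Northeast: 3190.25
  South: 2791.84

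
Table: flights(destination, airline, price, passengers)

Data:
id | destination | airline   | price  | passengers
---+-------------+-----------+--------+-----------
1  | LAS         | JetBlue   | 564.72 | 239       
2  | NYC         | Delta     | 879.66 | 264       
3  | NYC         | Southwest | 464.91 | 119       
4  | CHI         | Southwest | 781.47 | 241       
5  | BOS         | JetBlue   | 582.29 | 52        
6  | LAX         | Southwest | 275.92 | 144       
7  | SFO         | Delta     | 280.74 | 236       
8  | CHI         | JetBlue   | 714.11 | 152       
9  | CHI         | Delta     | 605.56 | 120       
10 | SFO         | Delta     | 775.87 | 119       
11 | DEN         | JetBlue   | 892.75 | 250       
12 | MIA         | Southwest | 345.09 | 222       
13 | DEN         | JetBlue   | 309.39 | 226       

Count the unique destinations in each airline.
SELECT airline, COUNT(DISTINCT destination)
FROM flights
GROUP BY airline

Result:
  Delta: 3 distinct
  JetBlue: 4 distinct
  Southwest: 4 distinct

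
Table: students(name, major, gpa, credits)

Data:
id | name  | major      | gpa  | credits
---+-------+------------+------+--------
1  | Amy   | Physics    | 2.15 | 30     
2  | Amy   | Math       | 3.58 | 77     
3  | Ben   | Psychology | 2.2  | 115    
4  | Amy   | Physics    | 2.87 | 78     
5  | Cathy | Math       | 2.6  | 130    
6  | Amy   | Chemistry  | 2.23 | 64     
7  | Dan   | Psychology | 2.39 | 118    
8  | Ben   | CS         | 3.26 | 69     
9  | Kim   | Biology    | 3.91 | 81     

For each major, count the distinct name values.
SELECT major, COUNT(DISTINCT name)
FROM students
GROUP BY major

Result:
  Biology: 1 distinct
  CS: 1 distinct
  Chemistry: 1 distinct
  Math: 2 distinct
  Physics: 1 distinct
  Psychology: 2 distinct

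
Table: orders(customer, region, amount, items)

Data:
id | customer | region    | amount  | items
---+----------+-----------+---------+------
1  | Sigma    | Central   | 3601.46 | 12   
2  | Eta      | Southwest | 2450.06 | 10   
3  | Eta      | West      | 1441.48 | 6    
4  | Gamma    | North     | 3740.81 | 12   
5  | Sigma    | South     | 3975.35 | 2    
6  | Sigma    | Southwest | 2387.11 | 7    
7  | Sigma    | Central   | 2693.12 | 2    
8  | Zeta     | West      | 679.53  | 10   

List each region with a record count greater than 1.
SELECT region, COUNT(*) as cnt
FROM orders
GROUP BY region
HAVING COUNT(*) > 1

Result:
  Central: 2
  Southwest: 2
  West: 2

Note: HAVING filters groups after aggregation, WHERE filters rows before.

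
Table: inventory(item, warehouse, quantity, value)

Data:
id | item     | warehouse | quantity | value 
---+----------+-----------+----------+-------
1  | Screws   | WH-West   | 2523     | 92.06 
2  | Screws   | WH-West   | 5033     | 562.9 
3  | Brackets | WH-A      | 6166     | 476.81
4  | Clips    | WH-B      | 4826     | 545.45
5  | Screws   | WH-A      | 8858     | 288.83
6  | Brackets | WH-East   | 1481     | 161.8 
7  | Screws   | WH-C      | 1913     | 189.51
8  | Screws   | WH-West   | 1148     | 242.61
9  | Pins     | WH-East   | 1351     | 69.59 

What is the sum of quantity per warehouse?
SELECT warehouse, SUM(quantity) as result
FROM inventory
GROUP BY warehouse

Result:
  WH-A: 15024
  WH-B: 4826
  WH-C: 1913
  WH-East: 2832
  WH-West: 8704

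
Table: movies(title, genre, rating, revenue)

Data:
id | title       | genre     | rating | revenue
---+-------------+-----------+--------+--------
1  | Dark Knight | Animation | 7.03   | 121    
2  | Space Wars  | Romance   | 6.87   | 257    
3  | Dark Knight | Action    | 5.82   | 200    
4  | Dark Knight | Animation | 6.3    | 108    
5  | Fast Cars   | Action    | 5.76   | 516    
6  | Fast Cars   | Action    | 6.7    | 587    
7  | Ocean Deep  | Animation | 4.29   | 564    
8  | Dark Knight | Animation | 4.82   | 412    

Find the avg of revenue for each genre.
SELECT genre, AVG(revenue) as result
FROM movies
GROUP BY genre

Result:
  Action: 434.33
  Animation: 301.25
  Romance: 257.00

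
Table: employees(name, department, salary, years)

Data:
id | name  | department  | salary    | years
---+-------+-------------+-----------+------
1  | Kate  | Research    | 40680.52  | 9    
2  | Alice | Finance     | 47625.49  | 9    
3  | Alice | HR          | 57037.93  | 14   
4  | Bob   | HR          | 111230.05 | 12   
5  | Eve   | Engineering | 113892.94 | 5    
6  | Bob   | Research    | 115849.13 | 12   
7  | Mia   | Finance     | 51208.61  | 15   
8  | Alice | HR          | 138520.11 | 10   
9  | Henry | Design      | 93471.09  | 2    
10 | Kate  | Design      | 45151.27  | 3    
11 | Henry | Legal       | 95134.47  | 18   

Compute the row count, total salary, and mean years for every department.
SELECT department,
       COUNT(*) as cnt,
       SUM(salary) as total_salary,
       AVG(years) as avg_years
FROM employees
GROUP BY department

Result:
  Design: 2 records, 138622.36 total salary, 2.50 avg years
  Engineering: 1 records, 113892.94 total salary, 5.00 avg years
  Finance: 2 records, 98834.10 total salary, 12.00 avg years
  HR: 3 records, 306788.09 total salary, 12.00 avg years
  Legal: 1 records, 95134.47 total salary, 18.00 avg years
  Research: 2 records, 156529.65 total salary, 10.50 avg years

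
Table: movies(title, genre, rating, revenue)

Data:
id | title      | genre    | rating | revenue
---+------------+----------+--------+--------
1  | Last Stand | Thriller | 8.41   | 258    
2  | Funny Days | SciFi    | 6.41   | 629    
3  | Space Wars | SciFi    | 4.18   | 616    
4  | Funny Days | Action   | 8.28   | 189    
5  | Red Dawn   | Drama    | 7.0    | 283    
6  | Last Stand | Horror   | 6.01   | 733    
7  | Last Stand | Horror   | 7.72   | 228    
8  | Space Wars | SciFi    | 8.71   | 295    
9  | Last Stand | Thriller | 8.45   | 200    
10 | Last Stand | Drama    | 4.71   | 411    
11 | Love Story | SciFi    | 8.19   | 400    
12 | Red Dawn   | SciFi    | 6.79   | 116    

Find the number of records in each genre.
SELECT genre, COUNT(*) as count
FROM movies
GROUP BY genre

Result:
  Action: 1
  Drama: 2
  Horror: 2
  SciFi: 5
  Thriller: 2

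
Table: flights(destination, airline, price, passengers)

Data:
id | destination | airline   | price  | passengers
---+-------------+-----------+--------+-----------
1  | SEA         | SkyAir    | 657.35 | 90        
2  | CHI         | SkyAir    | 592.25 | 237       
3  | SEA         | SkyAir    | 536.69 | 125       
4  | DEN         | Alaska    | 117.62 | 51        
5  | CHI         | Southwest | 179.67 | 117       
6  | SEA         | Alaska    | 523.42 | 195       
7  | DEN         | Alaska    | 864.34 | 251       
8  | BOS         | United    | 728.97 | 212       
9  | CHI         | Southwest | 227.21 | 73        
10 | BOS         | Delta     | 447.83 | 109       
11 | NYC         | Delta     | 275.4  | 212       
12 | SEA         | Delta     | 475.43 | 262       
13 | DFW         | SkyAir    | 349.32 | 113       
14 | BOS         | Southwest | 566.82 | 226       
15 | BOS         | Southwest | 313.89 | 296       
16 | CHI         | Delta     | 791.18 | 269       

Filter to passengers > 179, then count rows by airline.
SELECT airline, COUNT(*)
FROM flights
WHERE passengers > 179
GROUP BY airline

Note: WHERE filters rows before grouping.

Result:
  Alaska: 2
  Delta: 3
  SkyAir: 1
  Southwest: 2
  United: 1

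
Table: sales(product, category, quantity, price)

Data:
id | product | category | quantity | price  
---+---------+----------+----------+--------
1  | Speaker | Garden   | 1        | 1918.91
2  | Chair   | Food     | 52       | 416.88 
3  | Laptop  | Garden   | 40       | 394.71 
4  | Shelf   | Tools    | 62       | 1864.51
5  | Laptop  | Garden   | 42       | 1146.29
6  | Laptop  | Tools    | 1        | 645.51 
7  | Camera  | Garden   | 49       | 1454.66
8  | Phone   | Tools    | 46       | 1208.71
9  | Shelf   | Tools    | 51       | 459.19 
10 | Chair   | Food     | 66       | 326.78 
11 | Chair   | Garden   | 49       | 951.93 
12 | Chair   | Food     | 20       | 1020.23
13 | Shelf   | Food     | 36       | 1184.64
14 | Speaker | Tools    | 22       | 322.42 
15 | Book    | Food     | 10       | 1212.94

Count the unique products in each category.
SELECT category, COUNT(DISTINCT product)
FROM sales
GROUP BY category

Result:
  Food: 3 distinct
  Garden: 4 distinct
  Tools: 4 distinct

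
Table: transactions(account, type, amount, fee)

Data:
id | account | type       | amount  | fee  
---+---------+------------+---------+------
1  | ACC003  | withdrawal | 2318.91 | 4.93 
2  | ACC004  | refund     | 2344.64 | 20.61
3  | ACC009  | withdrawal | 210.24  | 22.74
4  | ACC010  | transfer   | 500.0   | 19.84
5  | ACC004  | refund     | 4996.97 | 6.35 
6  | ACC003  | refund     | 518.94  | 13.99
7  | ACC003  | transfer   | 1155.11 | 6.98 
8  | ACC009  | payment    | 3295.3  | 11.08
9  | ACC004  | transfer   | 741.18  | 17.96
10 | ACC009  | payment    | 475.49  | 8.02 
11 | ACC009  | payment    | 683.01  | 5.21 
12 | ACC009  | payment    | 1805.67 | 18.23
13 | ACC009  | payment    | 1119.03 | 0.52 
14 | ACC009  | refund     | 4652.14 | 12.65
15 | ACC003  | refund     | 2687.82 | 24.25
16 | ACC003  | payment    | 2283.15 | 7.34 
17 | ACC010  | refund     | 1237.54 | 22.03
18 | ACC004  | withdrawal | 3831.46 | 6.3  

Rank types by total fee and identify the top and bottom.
SELECT type, SUM(fee)
FROM transactions
GROUP BY type
ORDER BY SUM(fee)

All groups:
  withdrawal: 33.97
  transfer: 44.78
  payment: 50.40
  refund: 99.88

Highest: refund (99.88)
Lowest: withdrawal (33.97)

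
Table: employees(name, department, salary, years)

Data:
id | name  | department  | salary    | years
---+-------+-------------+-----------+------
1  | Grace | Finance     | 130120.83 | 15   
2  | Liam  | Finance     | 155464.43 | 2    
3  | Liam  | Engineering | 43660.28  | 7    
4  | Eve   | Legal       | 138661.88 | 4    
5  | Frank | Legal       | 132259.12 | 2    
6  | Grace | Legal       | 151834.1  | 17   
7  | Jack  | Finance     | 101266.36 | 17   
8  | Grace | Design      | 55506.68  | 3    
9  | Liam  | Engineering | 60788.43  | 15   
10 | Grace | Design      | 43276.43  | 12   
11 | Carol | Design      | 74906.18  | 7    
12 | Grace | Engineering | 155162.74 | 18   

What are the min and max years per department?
SELECT department, MIN(years), MAX(years)
FROM employees
GROUP BY department

Result:
  Design: min=3, max=12
  Engineering: min=7, max=18
  Finance: min=2, max=17
  Legal: min=2, max=17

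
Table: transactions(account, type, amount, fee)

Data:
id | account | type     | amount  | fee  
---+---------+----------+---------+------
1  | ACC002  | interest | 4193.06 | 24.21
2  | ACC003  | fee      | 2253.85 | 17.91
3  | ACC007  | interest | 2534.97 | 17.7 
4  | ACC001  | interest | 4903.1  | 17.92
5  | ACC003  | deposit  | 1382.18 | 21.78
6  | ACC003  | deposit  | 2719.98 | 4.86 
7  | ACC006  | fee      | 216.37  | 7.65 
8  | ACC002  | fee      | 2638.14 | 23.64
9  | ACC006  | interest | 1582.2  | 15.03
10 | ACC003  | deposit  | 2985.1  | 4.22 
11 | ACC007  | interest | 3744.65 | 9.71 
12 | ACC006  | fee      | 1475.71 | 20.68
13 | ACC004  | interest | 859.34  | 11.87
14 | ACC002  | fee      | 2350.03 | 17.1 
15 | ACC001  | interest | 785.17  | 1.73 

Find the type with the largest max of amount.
SELECT type, MAX(amount) as val
FROM transactions
GROUP BY type
ORDER BY val DESC
LIMIT 1

Result: interest with max(amount) = 4903.10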